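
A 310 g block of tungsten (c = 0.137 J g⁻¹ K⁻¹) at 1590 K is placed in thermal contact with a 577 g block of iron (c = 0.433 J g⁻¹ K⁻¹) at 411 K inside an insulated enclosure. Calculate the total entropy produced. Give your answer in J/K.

Energy balance: T_f = (m₁c₁T₁ + m₂c₂T₂)/(m₁c₁ + m₂c₂) = 582.3 K.
ΔS₁ = m₁c₁ ln(T_f/T₁) = 42.47 × ln(582.3/1590) = -42.66 J/K.
ΔS₂ = m₂c₂ ln(T_f/T₂) = 249.841 × ln(582.3/411) = 87.04 J/K.
ΔS_total = -42.66 + 87.04 = 44.4 J/K.

ΔS_total = 44.4 J/K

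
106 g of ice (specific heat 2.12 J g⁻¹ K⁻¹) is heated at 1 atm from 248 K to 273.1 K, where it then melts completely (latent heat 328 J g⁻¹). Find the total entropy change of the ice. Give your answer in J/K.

ΔS = 149 J/K

Warming step: ΔS₁ = m c ln(T_tr/T_i) = 106 × 2.12 × ln(273.1/248) = 21.67 J/K.
Phase change: ΔS₂ = +mL/T_tr = 106 × 328 / 273.1 = 127.3 J/K.
ΔS_total = (21.67) + (127.3) = 149 J/K.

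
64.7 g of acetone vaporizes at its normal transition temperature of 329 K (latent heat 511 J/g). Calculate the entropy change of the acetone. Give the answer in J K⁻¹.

Heat absorbed by the substance: Q = mL = 64.7 × 511 = 33061.7 J.
At constant T, ΔS = Q_rev/T = 33061.7 / 329 = 100 J/K.

ΔS = 100 J/K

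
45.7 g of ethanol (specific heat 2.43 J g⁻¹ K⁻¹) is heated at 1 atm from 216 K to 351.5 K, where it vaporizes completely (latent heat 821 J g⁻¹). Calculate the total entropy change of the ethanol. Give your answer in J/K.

ΔS = 161 J/K

Warming step: ΔS₁ = m c ln(T_tr/T_i) = 45.7 × 2.43 × ln(351.5/216) = 54.07 J/K.
Phase change: ΔS₂ = +mL/T_tr = 45.7 × 821 / 351.5 = 106.7 J/K.
ΔS_total = (54.07) + (106.7) = 161 J/K.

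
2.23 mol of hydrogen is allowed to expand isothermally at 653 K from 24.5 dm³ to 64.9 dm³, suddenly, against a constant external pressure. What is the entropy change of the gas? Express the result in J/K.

ΔS_gas = 18.1 J/K

Entropy is a state function, so ΔS_gas depends only on the end states.
For an isothermal ideal gas ΔS_gas = nR ln(V₂/V₁) = 2.23 × 8.314 × ln(64.9/24.5) = 18.1 J/K.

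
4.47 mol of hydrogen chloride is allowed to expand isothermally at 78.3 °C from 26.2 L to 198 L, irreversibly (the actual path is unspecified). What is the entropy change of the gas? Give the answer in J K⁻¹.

Entropy is a state function, so ΔS_gas depends only on the end states.
For an isothermal ideal gas ΔS_gas = nR ln(V₂/V₁) = 4.47 × 8.314 × ln(198/26.2) = 75.2 J/K.

ΔS_gas = 75.2 J/K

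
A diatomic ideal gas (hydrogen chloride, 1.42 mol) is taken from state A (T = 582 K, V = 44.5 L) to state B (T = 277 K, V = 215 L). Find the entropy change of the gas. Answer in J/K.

Entropy is a state function: ΔS = nC_V ln(T₂/T₁) + nR ln(V₂/V₁), with C_V = 5R/2 = 20.79 J mol⁻¹ K⁻¹ for a diatomic ideal gas.
ΔS = 1.42 × [20.79 × ln(277/582) + 8.314 × ln(215/44.5)] = -3.32 J/K.

ΔS = -3.32 J/K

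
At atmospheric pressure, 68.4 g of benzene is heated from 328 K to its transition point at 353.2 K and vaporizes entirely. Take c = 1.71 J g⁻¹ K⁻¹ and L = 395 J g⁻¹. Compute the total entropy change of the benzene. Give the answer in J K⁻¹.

ΔS = 85.2 J/K

Warming step: ΔS₁ = m c ln(T_tr/T_i) = 68.4 × 1.71 × ln(353.2/328) = 8.6578 J/K.
Phase change: ΔS₂ = +mL/T_tr = 68.4 × 395 / 353.2 = 76.495 J/K.
ΔS_total = (8.6578) + (76.495) = 85.2 J/K.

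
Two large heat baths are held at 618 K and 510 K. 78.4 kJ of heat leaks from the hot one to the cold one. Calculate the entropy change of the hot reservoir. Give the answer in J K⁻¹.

ΔS_hot = -127 J/K

The hot reservoir loses heat Q, so ΔS_hot = −Q/T_H = −78400/618 = -127 J/K.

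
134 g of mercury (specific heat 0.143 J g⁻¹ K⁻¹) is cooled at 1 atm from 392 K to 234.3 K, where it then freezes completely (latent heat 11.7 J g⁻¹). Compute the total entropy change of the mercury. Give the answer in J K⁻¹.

ΔS = -16.6 J/K

Cooling step: ΔS₁ = m c ln(T_tr/T_i) = 134 × 0.143 × ln(234.3/392) = -9.862 J/K.
Phase change: ΔS₂ = −mL/T_tr = −134 × 11.7 / 234.3 = -6.691 J/K.
ΔS_total = (-9.862) + (-6.691) = -16.6 J/K.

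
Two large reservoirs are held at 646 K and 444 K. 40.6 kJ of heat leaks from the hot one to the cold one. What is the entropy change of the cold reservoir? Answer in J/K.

The cold reservoir gains heat Q, so ΔS_cold = +Q/T_C = 40600/444 = 91.4 J/K.

ΔS_cold = 91.4 J/K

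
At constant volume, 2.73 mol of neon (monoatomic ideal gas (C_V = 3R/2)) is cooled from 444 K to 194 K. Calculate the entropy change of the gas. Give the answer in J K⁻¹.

At constant volume, ΔS = nC_V ln(T₂/T₁) with C_V = 3R/2 = 12.47 J mol⁻¹ K⁻¹.
ΔS = 2.73 × 12.47 × ln(194/444) = -28.2 J/K.

ΔS = -28.2 J/K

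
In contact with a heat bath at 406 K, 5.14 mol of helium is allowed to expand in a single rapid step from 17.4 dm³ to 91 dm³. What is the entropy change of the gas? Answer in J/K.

ΔS_gas = 70.7 J/K

Entropy is a state function, so ΔS_gas depends only on the end states.
For an isothermal ideal gas ΔS_gas = nR ln(V₂/V₁) = 5.14 × 8.314 × ln(91/17.4) = 70.7 J/K.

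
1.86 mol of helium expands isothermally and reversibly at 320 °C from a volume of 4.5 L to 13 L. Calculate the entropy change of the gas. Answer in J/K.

ΔS_gas = 16.4 J/K

For an isothermal ideal gas ΔS_gas = nR ln(V₂/V₁) = 1.86 × 8.314 × ln(13/4.5) = 16.4 J/K.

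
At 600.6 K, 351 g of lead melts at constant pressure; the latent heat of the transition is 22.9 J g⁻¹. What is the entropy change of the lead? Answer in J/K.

Heat absorbed by the substance: Q = mL = 351 × 22.9 = 8037.9 J.
At constant T, ΔS = Q_rev/T = 8037.9 / 600.6 = 13.4 J/K.

ΔS = 13.4 J/K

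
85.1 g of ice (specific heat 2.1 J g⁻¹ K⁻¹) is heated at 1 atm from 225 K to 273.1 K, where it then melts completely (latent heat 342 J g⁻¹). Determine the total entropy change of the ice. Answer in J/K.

ΔS = 141 J/K

Warming step: ΔS₁ = m c ln(T_tr/T_i) = 85.1 × 2.1 × ln(273.1/225) = 34.62 J/K.
Phase change: ΔS₂ = +mL/T_tr = 85.1 × 342 / 273.1 = 106.6 J/K.
ΔS_total = (34.62) + (106.6) = 141 J/K.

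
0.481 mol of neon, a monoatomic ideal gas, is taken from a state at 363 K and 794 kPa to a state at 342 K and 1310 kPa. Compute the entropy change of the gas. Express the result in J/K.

ΔS = nC_p ln(T₂/T₁) − nR ln(P₂/P₁), with C_p = 5R/2 = 20.79 J mol⁻¹ K⁻¹ for a monoatomic ideal gas.
ΔS = 0.481 × [20.79 × ln(342/363) − 8.314 × ln(1310/794)] = -2.6 J/K.

ΔS = -2.6 J/K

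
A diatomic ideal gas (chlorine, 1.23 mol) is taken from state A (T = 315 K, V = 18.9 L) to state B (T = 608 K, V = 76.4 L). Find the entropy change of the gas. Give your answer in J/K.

ΔS = 31.1 J/K

Entropy is a state function: ΔS = nC_V ln(T₂/T₁) + nR ln(V₂/V₁), with C_V = 5R/2 = 20.79 J mol⁻¹ K⁻¹ for a diatomic ideal gas.
ΔS = 1.23 × [20.79 × ln(608/315) + 8.314 × ln(76.4/18.9)] = 31.1 J/K.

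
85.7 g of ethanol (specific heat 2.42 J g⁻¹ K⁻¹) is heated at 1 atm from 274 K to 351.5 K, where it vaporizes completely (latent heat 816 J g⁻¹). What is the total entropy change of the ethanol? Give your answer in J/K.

ΔS = 251 J/K

Warming step: ΔS₁ = m c ln(T_tr/T_i) = 85.7 × 2.42 × ln(351.5/274) = 51.66 J/K.
Phase change: ΔS₂ = +mL/T_tr = 85.7 × 816 / 351.5 = 199 J/K.
ΔS_total = (51.66) + (199) = 251 J/K.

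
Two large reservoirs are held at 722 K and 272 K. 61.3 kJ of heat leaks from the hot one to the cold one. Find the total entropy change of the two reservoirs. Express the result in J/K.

ΔS_hot = −Q/T_H = −61300/722 = -84.9 J/K and ΔS_cold = +Q/T_C = 61300/272 = 225.4 J/K.
ΔS_total = -84.9 + 225.4 = 140 J/K, positive as the second law requires.

ΔS_total = 140 J/K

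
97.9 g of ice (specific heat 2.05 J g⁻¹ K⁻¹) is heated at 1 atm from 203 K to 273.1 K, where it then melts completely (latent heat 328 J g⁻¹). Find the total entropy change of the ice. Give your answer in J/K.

Warming step: ΔS₁ = m c ln(T_tr/T_i) = 97.9 × 2.05 × ln(273.1/203) = 59.53 J/K.
Phase change: ΔS₂ = +mL/T_tr = 97.9 × 328 / 273.1 = 117.6 J/K.
ΔS_total = (59.53) + (117.6) = 177 J/K.

ΔS = 177 J/K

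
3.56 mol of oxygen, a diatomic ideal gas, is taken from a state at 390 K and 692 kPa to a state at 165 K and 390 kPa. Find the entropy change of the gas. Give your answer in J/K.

ΔS = nC_p ln(T₂/T₁) − nR ln(P₂/P₁), with C_p = 7R/2 = 29.1 J mol⁻¹ K⁻¹ for a diatomic ideal gas.
ΔS = 3.56 × [29.1 × ln(165/390) − 8.314 × ln(390/692)] = -72.1 J/K.

ΔS = -72.1 J/K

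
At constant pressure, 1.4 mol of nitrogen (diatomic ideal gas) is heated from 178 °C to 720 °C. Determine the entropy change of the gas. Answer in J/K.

ΔS = 32.1 J/K

In kelvin: T₁ = 451.15 K, T₂ = 993.15 K. At constant pressure, ΔS = nC_p ln(T₂/T₁) with C_p = 7R/2 = 29.1 J mol⁻¹ K⁻¹.
ΔS = 1.4 × 29.1 × ln(993.15/451.15) = 32.1 J/K.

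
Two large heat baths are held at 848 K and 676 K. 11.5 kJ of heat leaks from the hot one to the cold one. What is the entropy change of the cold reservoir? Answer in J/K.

ΔS_cold = 17 J/K

The cold reservoir gains heat Q, so ΔS_cold = +Q/T_C = 11500/676 = 17 J/K.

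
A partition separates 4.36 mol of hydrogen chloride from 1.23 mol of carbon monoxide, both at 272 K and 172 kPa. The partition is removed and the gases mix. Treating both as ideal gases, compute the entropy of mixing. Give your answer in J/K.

ΔS_mix = 24.5 J/K

Mole fractions: x_A = 4.36/5.59 = 0.78, x_B = 0.22.
ΔS_mix = −R(n_A ln x_A + n_B ln x_B) = −8.314 × (4.36 ln 0.78 + 1.23 ln 0.22) = 24.5 J/K.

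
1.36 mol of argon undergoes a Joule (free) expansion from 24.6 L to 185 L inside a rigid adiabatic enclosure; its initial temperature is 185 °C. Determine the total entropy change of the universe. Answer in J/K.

ΔS_universe = 22.8 J/K

For an ideal gas in free expansion Q = 0 and W = 0, so T is unchanged.
Entropy is a state function; using a reversible isothermal path, ΔS_gas = nR ln(V₂/V₁) = 1.36 × 8.314 × ln(185/24.6) = 22.8 J/K.
The insulated surroundings exchange no heat, so ΔS_surr = 0 and ΔS_universe = ΔS_gas.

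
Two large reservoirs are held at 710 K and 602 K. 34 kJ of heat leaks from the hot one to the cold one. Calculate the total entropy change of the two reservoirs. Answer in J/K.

ΔS_hot = −Q/T_H = −34000/710 = -47.89 J/K and ΔS_cold = +Q/T_C = 34000/602 = 56.48 J/K.
ΔS_total = -47.89 + 56.48 = 8.59 J/K, positive as the second law requires.

ΔS_total = 8.59 J/K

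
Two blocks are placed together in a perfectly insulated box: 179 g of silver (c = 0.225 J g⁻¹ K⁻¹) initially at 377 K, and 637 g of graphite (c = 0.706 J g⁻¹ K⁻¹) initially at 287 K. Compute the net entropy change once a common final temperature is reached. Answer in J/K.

Energy balance: T_f = (m₁c₁T₁ + m₂c₂T₂)/(m₁c₁ + m₂c₂) = 294.4 K.
ΔS₁ = m₁c₁ ln(T_f/T₁) = 40.275 × ln(294.4/377) = -9.961 J/K.
ΔS₂ = m₂c₂ ln(T_f/T₂) = 449.722 × ln(294.4/287) = 11.44 J/K.
ΔS_total = -9.961 + 11.44 = 1.48 J/K.

ΔS_total = 1.48 J/K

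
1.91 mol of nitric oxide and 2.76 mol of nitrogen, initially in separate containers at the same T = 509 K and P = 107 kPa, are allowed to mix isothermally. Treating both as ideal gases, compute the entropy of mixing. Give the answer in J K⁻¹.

Mole fractions: x_A = 1.91/4.67 = 0.409, x_B = 0.591.
ΔS_mix = −R(n_A ln x_A + n_B ln x_B) = −8.314 × (1.91 ln 0.409 + 2.76 ln 0.591) = 26.3 J/K.

ΔS_mix = 26.3 J/K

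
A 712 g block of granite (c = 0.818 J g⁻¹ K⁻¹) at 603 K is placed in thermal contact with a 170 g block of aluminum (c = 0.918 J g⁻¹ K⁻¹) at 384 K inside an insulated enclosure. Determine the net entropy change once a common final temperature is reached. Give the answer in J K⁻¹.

Energy balance: T_f = (m₁c₁T₁ + m₂c₂T₂)/(m₁c₁ + m₂c₂) = 556.72 K.
ΔS₁ = m₁c₁ ln(T_f/T₁) = 582.416 × ln(556.72/603) = -46.51 J/K.
ΔS₂ = m₂c₂ ln(T_f/T₂) = 156.06 × ln(556.72/384) = 57.96 J/K.
ΔS_total = -46.51 + 57.96 = 11.5 J/K.

ΔS_total = 11.5 J/K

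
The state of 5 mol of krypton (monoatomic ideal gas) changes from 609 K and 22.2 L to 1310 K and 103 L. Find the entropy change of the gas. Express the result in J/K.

ΔS = 112 J/K

Entropy is a state function: ΔS = nC_V ln(T₂/T₁) + nR ln(V₂/V₁), with C_V = 3R/2 = 12.47 J mol⁻¹ K⁻¹ for a monoatomic ideal gas.
ΔS = 5 × [12.47 × ln(1310/609) + 8.314 × ln(103/22.2)] = 112 J/K.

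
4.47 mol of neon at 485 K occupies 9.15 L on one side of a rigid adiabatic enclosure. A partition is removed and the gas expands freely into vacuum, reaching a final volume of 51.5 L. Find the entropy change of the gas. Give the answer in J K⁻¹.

No heat is exchanged and no work is done, so the ideal-gas temperature stays constant.
Entropy is a state function; using a reversible isothermal path, ΔS_gas = nR ln(V₂/V₁) = 4.47 × 8.314 × ln(51.5/9.15) = 64.2 J/K.

ΔS_gas = 64.2 J/K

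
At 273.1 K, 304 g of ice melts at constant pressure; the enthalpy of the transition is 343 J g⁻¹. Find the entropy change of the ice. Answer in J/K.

ΔS = 382 J/K

Heat absorbed by the substance: Q = mL = 304 × 343 = 104272 J.
At constant T, ΔS = Q_rev/T = 104272 / 273.1 = 382 J/K.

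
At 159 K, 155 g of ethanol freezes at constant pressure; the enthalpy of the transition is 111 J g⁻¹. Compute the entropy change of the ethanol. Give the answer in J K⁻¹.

Heat released by the substance: Q = −mL = −155 × 111 = −17205 J.
At constant T, ΔS = Q_rev/T = −17205 / 159 = -108 J/K.

ΔS = -108 J/K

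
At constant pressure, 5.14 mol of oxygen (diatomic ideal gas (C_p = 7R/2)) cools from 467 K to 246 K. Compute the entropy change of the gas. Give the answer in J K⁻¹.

At constant pressure, ΔS = nC_p ln(T₂/T₁) with C_p = 7R/2 = 29.1 J mol⁻¹ K⁻¹.
ΔS = 5.14 × 29.1 × ln(246/467) = -95.9 J/K.

ΔS = -95.9 J/K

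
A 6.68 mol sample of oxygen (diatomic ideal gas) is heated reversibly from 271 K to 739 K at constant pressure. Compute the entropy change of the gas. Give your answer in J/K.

ΔS = 195 J/K

At constant pressure, ΔS = nC_p ln(T₂/T₁) with C_p = 7R/2 = 29.1 J mol⁻¹ K⁻¹.
ΔS = 6.68 × 29.1 × ln(739/271) = 195 J/K.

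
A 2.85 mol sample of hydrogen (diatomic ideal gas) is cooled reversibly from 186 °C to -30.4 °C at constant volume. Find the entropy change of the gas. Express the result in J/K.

ΔS = -37.8 J/K

In kelvin: T₁ = 459.15 K, T₂ = 242.75 K. At constant volume, ΔS = nC_V ln(T₂/T₁) with C_V = 5R/2 = 20.79 J mol⁻¹ K⁻¹.
ΔS = 2.85 × 20.79 × ln(242.75/459.15) = -37.8 J/K.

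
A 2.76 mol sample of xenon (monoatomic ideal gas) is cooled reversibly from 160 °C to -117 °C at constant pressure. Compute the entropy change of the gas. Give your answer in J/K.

In kelvin: T₁ = 433.15 K, T₂ = 156.15 K. At constant pressure, ΔS = nC_p ln(T₂/T₁) with C_p = 5R/2 = 20.79 J mol⁻¹ K⁻¹.
ΔS = 2.76 × 20.79 × ln(156.15/433.15) = -58.5 J/K.

ΔS = -58.5 J/K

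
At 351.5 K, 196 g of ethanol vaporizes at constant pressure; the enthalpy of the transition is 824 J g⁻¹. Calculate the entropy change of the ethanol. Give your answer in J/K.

Heat absorbed by the substance: Q = mL = 196 × 824 = 161504 J.
At constant T, ΔS = Q_rev/T = 161504 / 351.5 = 459 J/K.

ΔS = 459 J/K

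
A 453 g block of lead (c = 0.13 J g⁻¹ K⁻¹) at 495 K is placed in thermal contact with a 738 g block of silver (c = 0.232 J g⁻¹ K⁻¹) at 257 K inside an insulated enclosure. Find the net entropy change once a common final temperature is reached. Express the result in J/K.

ΔS_total = 10.3 J/K

Energy balance: T_f = (m₁c₁T₁ + m₂c₂T₂)/(m₁c₁ + m₂c₂) = 317.91 K.
ΔS₁ = m₁c₁ ln(T_f/T₁) = 58.89 × ln(317.91/495) = -26.08 J/K.
ΔS₂ = m₂c₂ ln(T_f/T₂) = 171.216 × ln(317.91/257) = 36.42 J/K.
ΔS_total = -26.08 + 36.42 = 10.3 J/K.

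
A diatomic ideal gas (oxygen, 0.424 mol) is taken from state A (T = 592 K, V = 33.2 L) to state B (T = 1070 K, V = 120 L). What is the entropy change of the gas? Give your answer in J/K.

ΔS = 9.75 J/K

Entropy is a state function: ΔS = nC_V ln(T₂/T₁) + nR ln(V₂/V₁), with C_V = 5R/2 = 20.79 J mol⁻¹ K⁻¹ for a diatomic ideal gas.
ΔS = 0.424 × [20.79 × ln(1070/592) + 8.314 × ln(120/33.2)] = 9.75 J/K.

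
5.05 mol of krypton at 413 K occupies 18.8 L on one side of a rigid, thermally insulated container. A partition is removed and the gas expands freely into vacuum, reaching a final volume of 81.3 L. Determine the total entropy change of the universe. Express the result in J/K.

ΔS_universe = 61.5 J/K

No heat is exchanged and no work is done, so the ideal-gas temperature stays constant.
Entropy is a state function; using a reversible isothermal path, ΔS_gas = nR ln(V₂/V₁) = 5.05 × 8.314 × ln(81.3/18.8) = 61.5 J/K.
The insulated surroundings exchange no heat, so ΔS_surr = 0 and ΔS_universe = ΔS_gas.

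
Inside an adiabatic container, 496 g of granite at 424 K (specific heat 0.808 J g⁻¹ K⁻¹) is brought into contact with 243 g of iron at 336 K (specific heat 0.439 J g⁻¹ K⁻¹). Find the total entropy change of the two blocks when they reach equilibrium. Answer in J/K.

ΔS_total = 2.18 J/K

Energy balance: T_f = (m₁c₁T₁ + m₂c₂T₂)/(m₁c₁ + m₂c₂) = 405.5 K.
ΔS₁ = m₁c₁ ln(T_f/T₁) = 400.768 × ln(405.5/424) = -17.88 J/K.
ΔS₂ = m₂c₂ ln(T_f/T₂) = 106.677 × ln(405.5/336) = 20.06 J/K.
ΔS_total = -17.88 + 20.06 = 2.18 J/K.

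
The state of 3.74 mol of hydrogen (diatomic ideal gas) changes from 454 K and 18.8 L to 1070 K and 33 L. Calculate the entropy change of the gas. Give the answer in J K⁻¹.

Entropy is a state function: ΔS = nC_V ln(T₂/T₁) + nR ln(V₂/V₁), with C_V = 5R/2 = 20.79 J mol⁻¹ K⁻¹ for a diatomic ideal gas.
ΔS = 3.74 × [20.79 × ln(1070/454) + 8.314 × ln(33/18.8)] = 84.1 J/K.

ΔS = 84.1 J/K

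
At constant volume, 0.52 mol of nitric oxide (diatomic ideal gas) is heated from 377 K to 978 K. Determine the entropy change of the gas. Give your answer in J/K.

At constant volume, ΔS = nC_V ln(T₂/T₁) with C_V = 5R/2 = 20.79 J mol⁻¹ K⁻¹.
ΔS = 0.52 × 20.79 × ln(978/377) = 10.3 J/K.

ΔS = 10.3 J/K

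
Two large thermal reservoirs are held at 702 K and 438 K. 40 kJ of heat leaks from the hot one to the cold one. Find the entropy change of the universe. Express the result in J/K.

ΔS_hot = −Q/T_H = −40000/702 = -56.98 J/K and ΔS_cold = +Q/T_C = 40000/438 = 91.32 J/K.
ΔS_total = -56.98 + 91.32 = 34.3 J/K, positive as the second law requires.

ΔS_total = 34.3 J/K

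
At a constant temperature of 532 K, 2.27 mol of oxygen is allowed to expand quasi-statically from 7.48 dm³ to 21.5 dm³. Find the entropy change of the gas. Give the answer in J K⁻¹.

For an isothermal ideal gas ΔS_gas = nR ln(V₂/V₁) = 2.27 × 8.314 × ln(21.5/7.48) = 19.9 J/K.

ΔS_gas = 19.9 J/K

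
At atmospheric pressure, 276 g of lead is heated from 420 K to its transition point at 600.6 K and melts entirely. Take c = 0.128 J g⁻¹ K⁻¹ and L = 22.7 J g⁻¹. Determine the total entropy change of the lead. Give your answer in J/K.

Warming step: ΔS₁ = m c ln(T_tr/T_i) = 276 × 0.128 × ln(600.6/420) = 12.64 J/K.
Phase change: ΔS₂ = +mL/T_tr = 276 × 22.7 / 600.6 = 10.43 J/K.
ΔS_total = (12.64) + (10.43) = 23.1 J/K.

ΔS = 23.1 J/K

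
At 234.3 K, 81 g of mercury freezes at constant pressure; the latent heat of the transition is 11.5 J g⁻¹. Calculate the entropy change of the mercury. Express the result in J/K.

Heat released by the substance: Q = −mL = −81 × 11.5 = −931.5 J.
At constant T, ΔS = Q_rev/T = −931.5 / 234.3 = -3.98 J/K.

ΔS = -3.98 J/K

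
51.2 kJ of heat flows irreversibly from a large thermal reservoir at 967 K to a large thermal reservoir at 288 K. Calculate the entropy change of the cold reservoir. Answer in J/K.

ΔS_cold = 178 J/K

The cold reservoir gains heat Q, so ΔS_cold = +Q/T_C = 51200/288 = 178 J/K.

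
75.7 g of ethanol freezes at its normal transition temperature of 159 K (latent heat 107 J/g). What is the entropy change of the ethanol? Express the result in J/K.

ΔS = -50.9 J/K

Heat released by the substance: Q = −mL = −75.7 × 107 = −8099.9 J.
At constant T, ΔS = Q_rev/T = −8099.9 / 159 = -50.9 J/K.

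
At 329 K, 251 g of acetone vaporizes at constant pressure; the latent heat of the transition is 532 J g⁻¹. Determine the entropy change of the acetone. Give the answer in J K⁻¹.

ΔS = 406 J/K

Heat absorbed by the substance: Q = mL = 251 × 532 = 133532 J.
At constant T, ΔS = Q_rev/T = 133532 / 329 = 406 J/K.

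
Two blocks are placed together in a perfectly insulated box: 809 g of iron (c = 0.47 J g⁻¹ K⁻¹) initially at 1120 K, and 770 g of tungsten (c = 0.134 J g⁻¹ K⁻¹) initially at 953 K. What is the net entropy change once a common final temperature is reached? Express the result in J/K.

ΔS_total = 1.03 J/K

Energy balance: T_f = (m₁c₁T₁ + m₂c₂T₂)/(m₁c₁ + m₂c₂) = 1084.4 K.
ΔS₁ = m₁c₁ ln(T_f/T₁) = 380.23 × ln(1084.4/1120) = -12.298 J/K.
ΔS₂ = m₂c₂ ln(T_f/T₂) = 103.18 × ln(1084.4/953) = 13.323 J/K.
ΔS_total = -12.298 + 13.323 = 1.03 J/K.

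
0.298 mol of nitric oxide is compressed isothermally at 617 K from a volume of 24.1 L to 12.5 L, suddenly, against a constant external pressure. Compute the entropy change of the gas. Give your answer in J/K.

Entropy is a state function, so ΔS_gas depends only on the end states.
For an isothermal ideal gas ΔS_gas = nR ln(V₂/V₁) = 0.298 × 8.314 × ln(12.5/24.1) = -1.63 J/K.

ΔS_gas = -1.63 J/K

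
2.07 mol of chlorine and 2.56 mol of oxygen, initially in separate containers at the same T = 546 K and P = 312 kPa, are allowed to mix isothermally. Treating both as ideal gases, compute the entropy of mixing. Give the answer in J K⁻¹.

ΔS_mix = 26.5 J/K

Mole fractions: x_A = 2.07/4.63 = 0.447, x_B = 0.553.
ΔS_mix = −R(n_A ln x_A + n_B ln x_B) = −8.314 × (2.07 ln 0.447 + 2.56 ln 0.553) = 26.5 J/K.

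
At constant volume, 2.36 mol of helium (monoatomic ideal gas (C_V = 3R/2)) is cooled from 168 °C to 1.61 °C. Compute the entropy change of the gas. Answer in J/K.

ΔS = -13.9 J/K

In kelvin: T₁ = 441.15 K, T₂ = 274.76 K. At constant volume, ΔS = nC_V ln(T₂/T₁) with C_V = 3R/2 = 12.47 J mol⁻¹ K⁻¹.
ΔS = 2.36 × 12.47 × ln(274.76/441.15) = -13.9 J/K.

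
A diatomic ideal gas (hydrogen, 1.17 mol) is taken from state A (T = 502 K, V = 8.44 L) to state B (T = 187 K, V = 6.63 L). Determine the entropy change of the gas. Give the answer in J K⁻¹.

Entropy is a state function: ΔS = nC_V ln(T₂/T₁) + nR ln(V₂/V₁), with C_V = 5R/2 = 20.79 J mol⁻¹ K⁻¹ for a diatomic ideal gas.
ΔS = 1.17 × [20.79 × ln(187/502) + 8.314 × ln(6.63/8.44)] = -26.4 J/K.

ΔS = -26.4 J/K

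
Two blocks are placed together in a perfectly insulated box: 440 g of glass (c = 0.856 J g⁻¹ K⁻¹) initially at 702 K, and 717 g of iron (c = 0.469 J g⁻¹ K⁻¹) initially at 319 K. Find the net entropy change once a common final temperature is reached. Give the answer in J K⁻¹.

ΔS_total = 53.1 J/K

Energy balance: T_f = (m₁c₁T₁ + m₂c₂T₂)/(m₁c₁ + m₂c₂) = 521.34 K.
ΔS₁ = m₁c₁ ln(T_f/T₁) = 376.64 × ln(521.34/702) = -112.1 J/K.
ΔS₂ = m₂c₂ ln(T_f/T₂) = 336.273 × ln(521.34/319) = 165.2 J/K.
ΔS_total = -112.1 + 165.2 = 53.1 J/K.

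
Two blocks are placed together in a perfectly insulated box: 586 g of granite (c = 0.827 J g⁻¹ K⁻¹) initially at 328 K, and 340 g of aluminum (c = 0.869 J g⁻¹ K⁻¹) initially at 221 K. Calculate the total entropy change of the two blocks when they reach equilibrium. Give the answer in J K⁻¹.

Energy balance: T_f = (m₁c₁T₁ + m₂c₂T₂)/(m₁c₁ + m₂c₂) = 287.47 K.
ΔS₁ = m₁c₁ ln(T_f/T₁) = 484.622 × ln(287.47/328) = -63.91 J/K.
ΔS₂ = m₂c₂ ln(T_f/T₂) = 295.46 × ln(287.47/221) = 77.7 J/K.
ΔS_total = -63.91 + 77.7 = 13.8 J/K.

ΔS_total = 13.8 J/K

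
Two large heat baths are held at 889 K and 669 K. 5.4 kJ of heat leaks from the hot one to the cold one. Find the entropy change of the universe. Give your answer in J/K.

ΔS_hot = −Q/T_H = −5400/889 = -6.074 J/K and ΔS_cold = +Q/T_C = 5400/669 = 8.072 J/K.
ΔS_total = -6.074 + 8.072 = 2 J/K, positive as the second law requires.

ΔS_total = 2 J/K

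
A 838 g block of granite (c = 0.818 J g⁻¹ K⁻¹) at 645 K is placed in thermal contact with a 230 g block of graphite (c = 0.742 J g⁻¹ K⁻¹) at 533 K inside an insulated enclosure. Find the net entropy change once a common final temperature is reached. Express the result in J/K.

Energy balance: T_f = (m₁c₁T₁ + m₂c₂T₂)/(m₁c₁ + m₂c₂) = 622.67 K.
ΔS₁ = m₁c₁ ln(T_f/T₁) = 685.484 × ln(622.67/645) = -24.15 J/K.
ΔS₂ = m₂c₂ ln(T_f/T₂) = 170.66 × ln(622.67/533) = 26.54 J/K.
ΔS_total = -24.15 + 26.54 = 2.39 J/K.

ΔS_total = 2.39 J/K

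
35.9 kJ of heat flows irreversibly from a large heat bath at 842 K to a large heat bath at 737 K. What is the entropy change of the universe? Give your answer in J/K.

ΔS_hot = −Q/T_H = −35900/842 = -42.64 J/K and ΔS_cold = +Q/T_C = 35900/737 = 48.71 J/K.
ΔS_total = -42.64 + 48.71 = 6.07 J/K, positive as the second law requires.

ΔS_total = 6.07 J/K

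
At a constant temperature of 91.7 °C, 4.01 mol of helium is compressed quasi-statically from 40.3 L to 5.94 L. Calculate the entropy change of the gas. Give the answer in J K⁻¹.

For an isothermal ideal gas ΔS_gas = nR ln(V₂/V₁) = 4.01 × 8.314 × ln(5.94/40.3) = -63.8 J/K.

ΔS_gas = -63.8 J/K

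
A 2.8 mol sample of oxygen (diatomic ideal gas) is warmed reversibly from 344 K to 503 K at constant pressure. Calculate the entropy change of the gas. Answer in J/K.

At constant pressure, ΔS = nC_p ln(T₂/T₁) with C_p = 7R/2 = 29.1 J mol⁻¹ K⁻¹.
ΔS = 2.8 × 29.1 × ln(503/344) = 31 J/K.

ΔS = 31 J/K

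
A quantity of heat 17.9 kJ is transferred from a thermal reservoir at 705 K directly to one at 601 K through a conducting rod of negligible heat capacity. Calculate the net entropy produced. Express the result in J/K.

ΔS_total = 4.39 J/K

ΔS_hot = −Q/T_H = −17900/705 = -25.39 J/K and ΔS_cold = +Q/T_C = 17900/601 = 29.78 J/K.
ΔS_total = -25.39 + 29.78 = 4.39 J/K, positive as the second law requires.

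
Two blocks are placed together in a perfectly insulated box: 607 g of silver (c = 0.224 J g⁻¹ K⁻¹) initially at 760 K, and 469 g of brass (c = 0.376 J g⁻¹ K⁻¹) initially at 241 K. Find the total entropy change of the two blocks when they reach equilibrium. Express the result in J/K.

Energy balance: T_f = (m₁c₁T₁ + m₂c₂T₂)/(m₁c₁ + m₂c₂) = 466.95 K.
ΔS₁ = m₁c₁ ln(T_f/T₁) = 135.968 × ln(466.95/760) = -66.23 J/K.
ΔS₂ = m₂c₂ ln(T_f/T₂) = 176.344 × ln(466.95/241) = 116.6 J/K.
ΔS_total = -66.23 + 116.6 = 50.4 J/K.

ΔS_total = 50.4 J/K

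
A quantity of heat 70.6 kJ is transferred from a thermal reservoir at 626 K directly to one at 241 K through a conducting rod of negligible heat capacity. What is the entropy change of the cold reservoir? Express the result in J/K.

ΔS_cold = 293 J/K

The cold reservoir gains heat Q, so ΔS_cold = +Q/T_C = 70600/241 = 293 J/K.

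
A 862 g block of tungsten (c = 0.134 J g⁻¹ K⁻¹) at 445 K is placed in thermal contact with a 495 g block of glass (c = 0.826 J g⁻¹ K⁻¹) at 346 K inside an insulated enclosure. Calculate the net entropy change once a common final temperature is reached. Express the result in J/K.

Energy balance: T_f = (m₁c₁T₁ + m₂c₂T₂)/(m₁c₁ + m₂c₂) = 367.81 K.
ΔS₁ = m₁c₁ ln(T_f/T₁) = 115.508 × ln(367.81/445) = -22.01 J/K.
ΔS₂ = m₂c₂ ln(T_f/T₂) = 408.87 × ln(367.81/346) = 24.99 J/K.
ΔS_total = -22.01 + 24.99 = 2.98 J/K.

ΔS_total = 2.98 J/K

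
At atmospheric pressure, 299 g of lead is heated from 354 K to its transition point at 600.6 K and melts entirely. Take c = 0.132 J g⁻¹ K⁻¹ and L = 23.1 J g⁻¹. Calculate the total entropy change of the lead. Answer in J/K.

Warming step: ΔS₁ = m c ln(T_tr/T_i) = 299 × 0.132 × ln(600.6/354) = 20.86 J/K.
Phase change: ΔS₂ = +mL/T_tr = 299 × 23.1 / 600.6 = 11.5 J/K.
ΔS_total = (20.86) + (11.5) = 32.4 J/K.

ΔS = 32.4 J/K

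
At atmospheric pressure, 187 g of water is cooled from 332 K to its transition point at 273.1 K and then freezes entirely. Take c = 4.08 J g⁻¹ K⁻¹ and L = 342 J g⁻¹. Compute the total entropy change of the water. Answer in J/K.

Cooling step: ΔS₁ = m c ln(T_tr/T_i) = 187 × 4.08 × ln(273.1/332) = -149 J/K.
Phase change: ΔS₂ = −mL/T_tr = −187 × 342 / 273.1 = -234.2 J/K.
ΔS_total = (-149) + (-234.2) = -383 J/K.

ΔS = -383 J/K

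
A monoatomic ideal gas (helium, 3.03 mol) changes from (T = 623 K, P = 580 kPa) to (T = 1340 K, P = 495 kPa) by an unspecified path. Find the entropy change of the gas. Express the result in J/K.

ΔS = nC_p ln(T₂/T₁) − nR ln(P₂/P₁), with C_p = 5R/2 = 20.79 J mol⁻¹ K⁻¹ for a monoatomic ideal gas.
ΔS = 3.03 × [20.79 × ln(1340/623) − 8.314 × ln(495/580)] = 52.2 J/K.

ΔS = 52.2 J/K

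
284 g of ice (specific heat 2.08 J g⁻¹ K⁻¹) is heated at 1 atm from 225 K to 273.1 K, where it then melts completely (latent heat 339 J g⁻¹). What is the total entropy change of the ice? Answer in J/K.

ΔS = 467 J/K

Warming step: ΔS₁ = m c ln(T_tr/T_i) = 284 × 2.08 × ln(273.1/225) = 114.4 J/K.
Phase change: ΔS₂ = +mL/T_tr = 284 × 339 / 273.1 = 352.5 J/K.
ΔS_total = (114.4) + (352.5) = 467 J/K.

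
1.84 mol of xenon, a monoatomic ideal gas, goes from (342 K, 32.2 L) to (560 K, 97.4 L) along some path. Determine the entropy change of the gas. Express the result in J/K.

Entropy is a state function: ΔS = nC_V ln(T₂/T₁) + nR ln(V₂/V₁), with C_V = 3R/2 = 12.47 J mol⁻¹ K⁻¹ for a monoatomic ideal gas.
ΔS = 1.84 × [12.47 × ln(560/342) + 8.314 × ln(97.4/32.2)] = 28.2 J/K.

ΔS = 28.2 J/K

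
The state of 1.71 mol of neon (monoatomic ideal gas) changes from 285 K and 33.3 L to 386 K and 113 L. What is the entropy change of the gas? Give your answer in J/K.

Entropy is a state function: ΔS = nC_V ln(T₂/T₁) + nR ln(V₂/V₁), with C_V = 3R/2 = 12.47 J mol⁻¹ K⁻¹ for a monoatomic ideal gas.
ΔS = 1.71 × [12.47 × ln(386/285) + 8.314 × ln(113/33.3)] = 23.8 J/K.

ΔS = 23.8 J/K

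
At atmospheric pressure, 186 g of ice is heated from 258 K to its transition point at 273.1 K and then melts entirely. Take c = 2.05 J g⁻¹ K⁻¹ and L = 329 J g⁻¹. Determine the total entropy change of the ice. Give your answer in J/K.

ΔS = 246 J/K

Warming step: ΔS₁ = m c ln(T_tr/T_i) = 186 × 2.05 × ln(273.1/258) = 21.69 J/K.
Phase change: ΔS₂ = +mL/T_tr = 186 × 329 / 273.1 = 224.1 J/K.
ΔS_total = (21.69) + (224.1) = 246 J/K.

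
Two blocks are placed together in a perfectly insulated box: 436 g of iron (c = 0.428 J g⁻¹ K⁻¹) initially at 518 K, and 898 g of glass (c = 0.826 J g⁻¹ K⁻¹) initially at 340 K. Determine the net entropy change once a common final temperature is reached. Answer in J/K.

Energy balance: T_f = (m₁c₁T₁ + m₂c₂T₂)/(m₁c₁ + m₂c₂) = 375.78 K.
ΔS₁ = m₁c₁ ln(T_f/T₁) = 186.608 × ln(375.78/518) = -59.9 J/K.
ΔS₂ = m₂c₂ ln(T_f/T₂) = 741.748 × ln(375.78/340) = 74.22 J/K.
ΔS_total = -59.9 + 74.22 = 14.3 J/K.

ΔS_total = 14.3 J/K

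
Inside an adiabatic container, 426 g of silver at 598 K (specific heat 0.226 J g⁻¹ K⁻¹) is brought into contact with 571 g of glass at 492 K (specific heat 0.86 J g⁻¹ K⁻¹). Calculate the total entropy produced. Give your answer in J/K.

ΔS_total = 1.6 J/K

Energy balance: T_f = (m₁c₁T₁ + m₂c₂T₂)/(m₁c₁ + m₂c₂) = 509.38 K.
ΔS₁ = m₁c₁ ln(T_f/T₁) = 96.276 × ln(509.38/598) = -15.44 J/K.
ΔS₂ = m₂c₂ ln(T_f/T₂) = 491.06 × ln(509.38/492) = 17.04 J/K.
ΔS_total = -15.44 + 17.04 = 1.6 J/K.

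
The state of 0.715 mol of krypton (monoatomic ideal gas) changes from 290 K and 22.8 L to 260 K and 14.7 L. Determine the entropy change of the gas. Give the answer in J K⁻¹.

ΔS = -3.58 J/K

Entropy is a state function: ΔS = nC_V ln(T₂/T₁) + nR ln(V₂/V₁), with C_V = 3R/2 = 12.47 J mol⁻¹ K⁻¹ for a monoatomic ideal gas.
ΔS = 0.715 × [12.47 × ln(260/290) + 8.314 × ln(14.7/22.8)] = -3.58 J/K.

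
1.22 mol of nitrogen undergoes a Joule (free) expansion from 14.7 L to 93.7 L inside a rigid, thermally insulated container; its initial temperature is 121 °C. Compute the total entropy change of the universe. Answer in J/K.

No heat is exchanged and no work is done, so the ideal-gas temperature stays constant.
Entropy is a state function; using a reversible isothermal path, ΔS_gas = nR ln(V₂/V₁) = 1.22 × 8.314 × ln(93.7/14.7) = 18.8 J/K.
The insulated surroundings exchange no heat, so ΔS_surr = 0 and ΔS_universe = ΔS_gas.

ΔS_universe = 18.8 J/K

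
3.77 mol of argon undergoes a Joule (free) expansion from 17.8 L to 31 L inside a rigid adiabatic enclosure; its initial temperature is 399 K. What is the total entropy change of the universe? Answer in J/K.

ΔS_universe = 17.4 J/K

For an ideal gas in free expansion Q = 0 and W = 0, so T is unchanged.
Entropy is a state function; using a reversible isothermal path, ΔS_gas = nR ln(V₂/V₁) = 3.77 × 8.314 × ln(31/17.8) = 17.4 J/K.
The insulated surroundings exchange no heat, so ΔS_surr = 0 and ΔS_universe = ΔS_gas.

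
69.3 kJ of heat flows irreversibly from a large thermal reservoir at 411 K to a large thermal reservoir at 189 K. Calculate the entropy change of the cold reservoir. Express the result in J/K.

ΔS_cold = 367 J/K

The cold reservoir gains heat Q, so ΔS_cold = +Q/T_C = 69300/189 = 367 J/K.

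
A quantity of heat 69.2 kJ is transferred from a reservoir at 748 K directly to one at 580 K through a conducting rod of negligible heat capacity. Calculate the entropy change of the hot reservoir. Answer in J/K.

ΔS_hot = -92.5 J/K

The hot reservoir loses heat Q, so ΔS_hot = −Q/T_H = −69200/748 = -92.5 J/K.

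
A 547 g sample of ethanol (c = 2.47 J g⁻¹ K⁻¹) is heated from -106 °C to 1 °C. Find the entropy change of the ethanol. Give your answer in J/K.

ΔS = 668 J/K

In kelvin: T₁ = 167.15 K, T₂ = 274.15 K. ΔS = ∫dQ_rev/T = m c ln(T₂/T₁) = 547 × 2.47 × ln(274.15/167.15) = 668 J/K.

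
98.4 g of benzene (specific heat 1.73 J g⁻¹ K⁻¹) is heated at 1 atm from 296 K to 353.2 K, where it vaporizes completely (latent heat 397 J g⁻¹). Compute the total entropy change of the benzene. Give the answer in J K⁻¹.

Warming step: ΔS₁ = m c ln(T_tr/T_i) = 98.4 × 1.73 × ln(353.2/296) = 30.08 J/K.
Phase change: ΔS₂ = +mL/T_tr = 98.4 × 397 / 353.2 = 110.6 J/K.
ΔS_total = (30.08) + (110.6) = 141 J/K.

ΔS = 141 J/K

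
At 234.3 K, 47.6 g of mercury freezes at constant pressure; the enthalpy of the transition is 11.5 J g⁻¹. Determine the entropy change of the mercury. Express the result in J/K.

Heat released by the substance: Q = −mL = −47.6 × 11.5 = −547.4 J.
At constant T, ΔS = Q_rev/T = −547.4 / 234.3 = -2.34 J/K.

ΔS = -2.34 J/K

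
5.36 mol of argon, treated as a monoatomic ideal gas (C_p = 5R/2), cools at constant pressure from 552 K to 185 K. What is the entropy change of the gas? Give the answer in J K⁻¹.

ΔS = -122 J/K

At constant pressure, ΔS = nC_p ln(T₂/T₁) with C_p = 5R/2 = 20.79 J mol⁻¹ K⁻¹.
ΔS = 5.36 × 20.79 × ln(185/552) = -122 J/K.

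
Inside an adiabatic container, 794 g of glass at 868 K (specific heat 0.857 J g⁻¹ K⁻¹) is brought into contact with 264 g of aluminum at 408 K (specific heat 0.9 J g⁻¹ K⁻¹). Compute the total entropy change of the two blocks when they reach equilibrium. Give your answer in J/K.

Energy balance: T_f = (m₁c₁T₁ + m₂c₂T₂)/(m₁c₁ + m₂c₂) = 748.95 K.
ΔS₁ = m₁c₁ ln(T_f/T₁) = 680.458 × ln(748.95/868) = -100.4 J/K.
ΔS₂ = m₂c₂ ln(T_f/T₂) = 237.6 × ln(748.95/408) = 144.3 J/K.
ΔS_total = -100.4 + 144.3 = 43.9 J/K.

ΔS_total = 43.9 J/K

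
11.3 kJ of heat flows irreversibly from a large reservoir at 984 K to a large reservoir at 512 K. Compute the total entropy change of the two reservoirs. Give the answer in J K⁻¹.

ΔS_hot = −Q/T_H = −11300/984 = -11.48 J/K and ΔS_cold = +Q/T_C = 11300/512 = 22.07 J/K.
ΔS_total = -11.48 + 22.07 = 10.6 J/K, positive as the second law requires.

ΔS_total = 10.6 J/K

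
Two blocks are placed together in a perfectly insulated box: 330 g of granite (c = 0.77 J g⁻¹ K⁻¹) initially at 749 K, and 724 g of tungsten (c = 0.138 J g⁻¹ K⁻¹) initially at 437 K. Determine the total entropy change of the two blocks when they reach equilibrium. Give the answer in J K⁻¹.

Energy balance: T_f = (m₁c₁T₁ + m₂c₂T₂)/(m₁c₁ + m₂c₂) = 660.94 K.
ΔS₁ = m₁c₁ ln(T_f/T₁) = 254.1 × ln(660.94/749) = -31.78 J/K.
ΔS₂ = m₂c₂ ln(T_f/T₂) = 99.912 × ln(660.94/437) = 41.34 J/K.
ΔS_total = -31.78 + 41.34 = 9.56 J/K.

ΔS_total = 9.56 J/K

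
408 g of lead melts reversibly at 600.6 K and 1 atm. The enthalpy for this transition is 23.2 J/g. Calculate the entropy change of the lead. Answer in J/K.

Heat absorbed by the substance: Q = mL = 408 × 23.2 = 9465.6 J.
At constant T, ΔS = Q_rev/T = 9465.6 / 600.6 = 15.8 J/K.

ΔS = 15.8 J/K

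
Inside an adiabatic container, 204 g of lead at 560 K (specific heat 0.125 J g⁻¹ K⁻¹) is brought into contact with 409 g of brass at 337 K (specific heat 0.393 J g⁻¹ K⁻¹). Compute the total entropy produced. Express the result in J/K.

Energy balance: T_f = (m₁c₁T₁ + m₂c₂T₂)/(m₁c₁ + m₂c₂) = 367.53 K.
ΔS₁ = m₁c₁ ln(T_f/T₁) = 25.5 × ln(367.53/560) = -10.74 J/K.
ΔS₂ = m₂c₂ ln(T_f/T₂) = 160.737 × ln(367.53/337) = 13.94 J/K.
ΔS_total = -10.74 + 13.94 = 3.2 J/K.

ΔS_total = 3.2 J/K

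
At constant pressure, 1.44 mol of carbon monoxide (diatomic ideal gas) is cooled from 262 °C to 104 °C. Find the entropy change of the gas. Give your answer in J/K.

In kelvin: T₁ = 535.15 K, T₂ = 377.15 K. At constant pressure, ΔS = nC_p ln(T₂/T₁) with C_p = 7R/2 = 29.1 J mol⁻¹ K⁻¹.
ΔS = 1.44 × 29.1 × ln(377.15/535.15) = -14.7 J/K.

ΔS = -14.7 J/K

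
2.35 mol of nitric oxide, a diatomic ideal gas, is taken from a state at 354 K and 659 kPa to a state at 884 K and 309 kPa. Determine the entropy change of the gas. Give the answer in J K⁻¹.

ΔS = 77.4 J/K

ΔS = nC_p ln(T₂/T₁) − nR ln(P₂/P₁), with C_p = 7R/2 = 29.1 J mol⁻¹ K⁻¹ for a diatomic ideal gas.
ΔS = 2.35 × [29.1 × ln(884/354) − 8.314 × ln(309/659)] = 77.4 J/K.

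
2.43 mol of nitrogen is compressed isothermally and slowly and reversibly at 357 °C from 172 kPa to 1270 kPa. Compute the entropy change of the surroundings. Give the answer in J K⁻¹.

For an isothermal ideal gas ΔS_gas = nR ln(P₁/P₂) = 2.43 × 8.314 × ln(172/1270) = -40.4 J/K.
The process is reversible, so ΔS_surr = −ΔS_gas = 40.4 J/K and ΔS_universe = 0.

ΔS_surr = 40.4 J/K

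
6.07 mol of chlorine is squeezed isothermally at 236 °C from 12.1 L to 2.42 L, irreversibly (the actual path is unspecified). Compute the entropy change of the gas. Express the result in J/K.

Entropy is a state function, so ΔS_gas depends only on the end states.
For an isothermal ideal gas ΔS_gas = nR ln(V₂/V₁) = 6.07 × 8.314 × ln(2.42/12.1) = -81.2 J/K.

ΔS_gas = -81.2 J/K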